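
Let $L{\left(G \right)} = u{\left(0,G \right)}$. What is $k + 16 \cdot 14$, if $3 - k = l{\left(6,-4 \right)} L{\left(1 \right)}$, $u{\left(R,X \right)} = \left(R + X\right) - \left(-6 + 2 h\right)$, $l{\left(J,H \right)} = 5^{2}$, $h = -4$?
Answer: $-148$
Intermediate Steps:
$l{\left(J,H \right)} = 25$
$u{\left(R,X \right)} = 14 + R + X$ ($u{\left(R,X \right)} = \left(R + X\right) + \left(\left(-2\right) \left(-4\right) + 6\right) = \left(R + X\right) + \left(8 + 6\right) = \left(R + X\right) + 14 = 14 + R + X$)
$L{\left(G \right)} = 14 + G$ ($L{\left(G \right)} = 14 + 0 + G = 14 + G$)
$k = -372$ ($k = 3 - 25 \left(14 + 1\right) = 3 - 25 \cdot 15 = 3 - 375 = -372$)
$k + 16 \cdot 14 = -372 + 16 \cdot 14 = -372 + 224 = -148$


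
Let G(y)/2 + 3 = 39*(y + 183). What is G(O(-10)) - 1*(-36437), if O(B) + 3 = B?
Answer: 49691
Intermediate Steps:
O(B) = -3 + B
G(y) = 14268 + 78*y (G(y) = -6 + 2*(39*(y + 183)) = -6 + 2*(39*(183 + y)) = -6 + 2*(7137 + 39*y) = -6 + (14274 + 78*y) = 14268 + 78*y)
G(O(-10)) - 1*(-36437) = (14268 + 78*(-3 - 10)) - 1*(-36437) = (14268 + 78*(-13)) + 36437 = (14268 - 1014) + 36437 = 13254 + 36437 = 49691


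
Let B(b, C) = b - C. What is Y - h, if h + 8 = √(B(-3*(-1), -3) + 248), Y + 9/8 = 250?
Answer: 2055/8 - √254 ≈ 240.94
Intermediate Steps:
Y = 1991/8 (Y = -9/8 + 250 = 1991/8 ≈ 248.88)
h = -8 + √254 (h = -8 + √((-3*(-1) - 1*(-3)) + 248) = -8 + √((3 + 3) + 248) = -8 + √(6 + 248) = -8 + √254 ≈ 7.9374)
Y - h = 1991/8 - (-8 + √254) = 1991/8 + (8 - √254) = 2055/8 - √254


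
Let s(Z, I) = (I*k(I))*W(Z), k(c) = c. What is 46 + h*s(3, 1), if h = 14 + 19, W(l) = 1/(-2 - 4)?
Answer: 81/2 ≈ 40.500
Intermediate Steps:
W(l) = -1/6 (W(l) = 1/(-6) = -1/6)
s(Z, I) = -I**2/6 (s(Z, I) = (I*I)*(-1/6) = I**2*(-1/6) = -I**2/6)
h = 33
46 + h*s(3, 1) = 46 + 33*(-1/6*1**2) = 46 + 33*(-1/6*1) = 46 + 33*(-1/6) = 46 - 11/2 = 81/2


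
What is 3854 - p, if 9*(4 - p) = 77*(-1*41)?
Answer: 31493/9 ≈ 3499.2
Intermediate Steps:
p = 3193/9 (p = 4 - 77*(-1*41)/9 = 4 - 77*(-41)/9 = 4 - ⅑*(-3157) = 4 + 3157/9 = 3193/9 ≈ 354.78)
3854 - p = 3854 - 1*3193/9 = 3854 - 3193/9 = 31493/9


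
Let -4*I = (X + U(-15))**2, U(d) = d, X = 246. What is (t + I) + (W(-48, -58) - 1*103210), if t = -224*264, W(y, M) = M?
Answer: -702977/4 ≈ -1.7574e+5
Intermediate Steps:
t = -59136
I = -53361/4 (I = -(246 - 15)**2/4 = -1/4*231**2 = -1/4*53361 = -53361/4 ≈ -13340.)
(t + I) + (W(-48, -58) - 1*103210) = (-59136 - 53361/4) + (-58 - 1*103210) = -289905/4 + (-58 - 103210) = -289905/4 - 103268 = -702977/4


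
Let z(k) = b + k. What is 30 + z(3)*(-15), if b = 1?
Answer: -30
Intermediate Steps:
z(k) = 1 + k
30 + z(3)*(-15) = 30 + (1 + 3)*(-15) = 30 + 4*(-15) = 30 - 60 = -30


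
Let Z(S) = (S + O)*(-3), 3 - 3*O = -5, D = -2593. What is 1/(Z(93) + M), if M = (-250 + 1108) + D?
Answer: -1/2022 ≈ -0.00049456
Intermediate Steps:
O = 8/3 (O = 1 - ⅓*(-5) = 1 + 5/3 = 8/3 ≈ 2.6667)
Z(S) = -8 - 3*S (Z(S) = (S + 8/3)*(-3) = (8/3 + S)*(-3) = -8 - 3*S)
M = -1735 (M = (-250 + 1108) - 2593 = 858 - 2593 = -1735)
1/(Z(93) + M) = 1/((-8 - 3*93) - 1735) = 1/((-8 - 279) - 1735) = 1/(-287 - 1735) = 1/(-2022) = -1/2022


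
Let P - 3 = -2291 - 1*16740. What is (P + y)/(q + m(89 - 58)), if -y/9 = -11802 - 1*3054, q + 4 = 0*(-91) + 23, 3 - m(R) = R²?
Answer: -114676/939 ≈ -122.13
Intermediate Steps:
m(R) = 3 - R²
q = 19 (q = -4 + (0*(-91) + 23) = -4 + (0 + 23) = -4 + 23 = 19)
P = -19028 (P = 3 + (-2291 - 1*16740) = 3 + (-2291 - 16740) = 3 - 19031 = -19028)
y = 133704 (y = -9*(-11802 - 1*3054) = -9*(-11802 - 3054) = -9*(-14856) = 133704)
(P + y)/(q + m(89 - 58)) = (-19028 + 133704)/(19 + (3 - (89 - 58)²)) = 114676/(19 + (3 - 1*31²)) = 114676/(19 + (3 - 1*961)) = 114676/(19 + (3 - 961)) = 114676/(19 - 958) = 114676/(-939) = 114676*(-1/939) = -114676/939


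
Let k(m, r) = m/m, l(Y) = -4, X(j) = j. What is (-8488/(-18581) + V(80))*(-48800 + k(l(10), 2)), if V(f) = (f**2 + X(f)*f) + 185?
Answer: -11774358039627/18581 ≈ -6.3368e+8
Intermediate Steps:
V(f) = 185 + 2*f**2 (V(f) = (f**2 + f*f) + 185 = (f**2 + f**2) + 185 = 2*f**2 + 185 = 185 + 2*f**2)
k(m, r) = 1
(-8488/(-18581) + V(80))*(-48800 + k(l(10), 2)) = (-8488/(-18581) + (185 + 2*80**2))*(-48800 + 1) = (-8488*(-1/18581) + (185 + 2*6400))*(-48799) = (8488/18581 + (185 + 12800))*(-48799) = (8488/18581 + 12985)*(-48799) = (241282773/18581)*(-48799) = -11774358039627/18581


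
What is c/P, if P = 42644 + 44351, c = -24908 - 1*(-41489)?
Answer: 16581/86995 ≈ 0.19060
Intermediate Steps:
c = 16581 (c = -24908 + 41489 = 16581)
P = 86995
c/P = 16581/86995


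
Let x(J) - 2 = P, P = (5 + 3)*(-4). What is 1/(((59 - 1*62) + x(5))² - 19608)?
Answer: -1/18519 ≈ -5.3999e-5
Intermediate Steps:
P = -32 (P = 8*(-4) = -32)
x(J) = -30 (x(J) = 2 - 32 = -30)
1/(((59 - 1*62) + x(5))² - 19608) = 1/(((59 - 1*62) - 30)² - 19608) = 1/(((59 - 62) - 30)² - 19608) = 1/((-3 - 30)² - 19608) = 1/((-33)² - 19608) = 1/(1089 - 19608) = 1/(-18519) = -1/18519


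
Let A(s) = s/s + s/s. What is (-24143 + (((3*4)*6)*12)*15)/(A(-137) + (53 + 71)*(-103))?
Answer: 11183/12770 ≈ 0.87572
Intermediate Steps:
A(s) = 2 (A(s) = 1 + 1 = 2)
(-24143 + (((3*4)*6)*12)*15)/(A(-137) + (53 + 71)*(-103)) = (-24143 + (((3*4)*6)*12)*15)/(2 + (53 + 71)*(-103)) = (-24143 + ((12*6)*12)*15)/(2 + 124*(-103)) = (-24143 + (72*12)*15)/(2 - 12772) = (-24143 + 864*15)/(-12770) = (-24143 + 12960)*(-1/12770) = -11183*(-1/12770) = 11183/12770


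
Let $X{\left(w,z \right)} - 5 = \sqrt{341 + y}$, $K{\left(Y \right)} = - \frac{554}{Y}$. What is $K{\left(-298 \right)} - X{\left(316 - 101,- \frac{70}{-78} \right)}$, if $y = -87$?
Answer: $- \frac{468}{149} - \sqrt{254} \approx -19.078$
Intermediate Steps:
$X{\left(w,z \right)} = 5 + \sqrt{254}$ ($X{\left(w,z \right)} = 5 + \sqrt{341 - 87} = 5 + \sqrt{254}$)
$K{\left(-298 \right)} - X{\left(316 - 101,- \frac{70}{-78} \right)} = - \frac{554}{-298} - \left(5 + \sqrt{254}\right) = \left(-554\right) \left(- \frac{1}{298}\right) - \left(5 + \sqrt{254}\right) = \frac{277}{149} - \left(5 + \sqrt{254}\right) = - \frac{468}{149} - \sqrt{254}$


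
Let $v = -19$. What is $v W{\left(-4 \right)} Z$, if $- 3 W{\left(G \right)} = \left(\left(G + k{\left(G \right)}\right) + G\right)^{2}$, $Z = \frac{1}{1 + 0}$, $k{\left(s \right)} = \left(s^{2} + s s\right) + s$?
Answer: $\frac{7600}{3} \approx 2533.3$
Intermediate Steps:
$k{\left(s \right)} = s + 2 s^{2}$ ($k{\left(s \right)} = \left(s^{2} + s^{2}\right) + s = 2 s^{2} + s = s + 2 s^{2}$)
$Z = 1$ ($Z = 1^{-1} = 1$)
$W{\left(G \right)} = - \frac{\left(2 G + G \left(1 + 2 G\right)\right)^{2}}{3}$ ($W{\left(G \right)} = - \frac{\left(\left(G + G \left(1 + 2 G\right)\right) + G\right)^{2}}{3} = - \frac{\left(2 G + G \left(1 + 2 G\right)\right)^{2}}{3}$)
$v W{\left(-4 \right)} Z = - 19 \left(- \frac{\left(-4\right)^{2} \left(3 + 2 \left(-4\right)\right)^{2}}{3}\right) 1 = - 19 \left(\left(- \frac{1}{3}\right) 16 \left(3 - 8\right)^{2}\right) 1 = - 19 \left(\left(- \frac{1}{3}\right) 16 \left(-5\right)^{2}\right) 1 = - 19 \left(\left(- \frac{1}{3}\right) 16 \cdot 25\right) 1 = \left(-19\right) \left(- \frac{400}{3}\right) 1 = \frac{7600}{3} \cdot 1 = \frac{7600}{3}$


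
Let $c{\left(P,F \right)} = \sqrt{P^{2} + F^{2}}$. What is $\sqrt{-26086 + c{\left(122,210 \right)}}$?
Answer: $\sqrt{-26086 + 2 \sqrt{14746}} \approx 160.76 i$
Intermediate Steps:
$c{\left(P,F \right)} = \sqrt{F^{2} + P^{2}}$
$\sqrt{-26086 + c{\left(122,210 \right)}} = \sqrt{-26086 + \sqrt{210^{2} + 122^{2}}} = \sqrt{-26086 + \sqrt{44100 + 14884}} = \sqrt{-26086 + \sqrt{58984}} = \sqrt{-26086 + 2 \sqrt{14746}}$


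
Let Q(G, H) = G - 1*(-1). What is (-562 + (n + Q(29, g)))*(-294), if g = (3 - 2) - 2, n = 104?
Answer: 125832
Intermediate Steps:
g = -1 (g = 1 - 2 = -1)
Q(G, H) = 1 + G (Q(G, H) = G + 1 = 1 + G)
(-562 + (n + Q(29, g)))*(-294) = (-562 + (104 + (1 + 29)))*(-294) = (-562 + (104 + 30))*(-294) = (-562 + 134)*(-294) = -428*(-294) = 125832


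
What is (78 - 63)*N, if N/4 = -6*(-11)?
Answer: 3960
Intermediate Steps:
N = 264 (N = 4*(-6*(-11)) = 4*66 = 264)
(78 - 63)*N = (78 - 63)*264 = 15*264 = 3960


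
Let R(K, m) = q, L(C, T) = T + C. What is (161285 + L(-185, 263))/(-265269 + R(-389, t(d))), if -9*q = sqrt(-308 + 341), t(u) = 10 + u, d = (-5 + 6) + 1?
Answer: -1155724244469/1899926343736 + 484089*sqrt(33)/1899926343736 ≈ -0.60830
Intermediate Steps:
d = 2 (d = 1 + 1 = 2)
q = -sqrt(33)/9 (q = -sqrt(-308 + 341)/9 = -sqrt(33)/9 ≈ -0.63828)
L(C, T) = C + T
R(K, m) = -sqrt(33)/9
(161285 + L(-185, 263))/(-265269 + R(-389, t(d))) = (161285 + (-185 + 263))/(-265269 - sqrt(33)/9) = (161285 + 78)/(-265269 - sqrt(33)/9) = 161363/(-265269 - sqrt(33)/9)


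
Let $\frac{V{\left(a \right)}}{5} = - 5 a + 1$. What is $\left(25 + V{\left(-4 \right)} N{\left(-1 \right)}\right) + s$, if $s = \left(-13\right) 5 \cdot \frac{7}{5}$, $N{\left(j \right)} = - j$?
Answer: $39$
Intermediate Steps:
$V{\left(a \right)} = 5 - 25 a$ ($V{\left(a \right)} = 5 \left(- 5 a + 1\right) = 5 \left(1 - 5 a\right) = 5 - 25 a$)
$s = -91$ ($s = - 65 \cdot 7 \cdot \frac{1}{5} = \left(-65\right) \frac{7}{5} = -91$)
$\left(25 + V{\left(-4 \right)} N{\left(-1 \right)}\right) + s = \left(25 + \left(5 - -100\right) \left(\left(-1\right) \left(-1\right)\right)\right) - 91 = \left(25 + \left(5 + 100\right) 1\right) - 91 = \left(25 + 105 \cdot 1\right) - 91 = \left(25 + 105\right) - 91 = 130 - 91 = 39$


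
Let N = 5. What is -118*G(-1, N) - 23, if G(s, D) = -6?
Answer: 685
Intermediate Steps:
-118*G(-1, N) - 23 = -118*(-6) - 23 = 708 - 23 = 685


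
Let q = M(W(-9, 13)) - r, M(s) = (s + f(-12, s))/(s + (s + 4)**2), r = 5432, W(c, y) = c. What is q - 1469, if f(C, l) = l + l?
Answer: -110443/16 ≈ -6902.7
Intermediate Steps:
f(C, l) = 2*l
M(s) = 3*s/(s + (4 + s)**2) (M(s) = (s + 2*s)/(s + (s + 4)**2) = (3*s)/(s + (4 + s)**2) = 3*s/(s + (4 + s)**2))
q = -86939/16 (q = 3*(-9)/(-9 + (4 - 9)**2) - 1*5432 = 3*(-9)/(-9 + (-5)**2) - 5432 = 3*(-9)/(-9 + 25) - 5432 = 3*(-9)/16 - 5432 = 3*(-9)*(1/16) - 5432 = -27/16 - 5432 = -86939/16 ≈ -5433.7)
q - 1469 = -86939/16 - 1469 = -110443/16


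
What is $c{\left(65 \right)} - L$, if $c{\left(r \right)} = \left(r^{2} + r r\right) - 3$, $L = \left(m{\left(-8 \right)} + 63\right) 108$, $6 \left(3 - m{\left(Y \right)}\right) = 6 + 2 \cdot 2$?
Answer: $1499$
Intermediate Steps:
$m{\left(Y \right)} = \frac{4}{3}$ ($m{\left(Y \right)} = 3 - \frac{6 + 2 \cdot 2}{6} = 3 - \frac{6 + 4}{6} = 3 - \frac{5}{3} = \frac{4}{3}$)
$L = 6948$ ($L = \left(\frac{4}{3} + 63\right) 108 = \frac{193}{3} \cdot 108 = 6948$)
$c{\left(r \right)} = -3 + 2 r^{2}$ ($c{\left(r \right)} = \left(r^{2} + r^{2}\right) - 3 = 2 r^{2} - 3 = -3 + 2 r^{2}$)
$c{\left(65 \right)} - L = \left(-3 + 2 \cdot 65^{2}\right) - 6948 = \left(-3 + 2 \cdot 4225\right) - 6948 = \left(-3 + 8450\right) - 6948 = 8447 - 6948 = 1499$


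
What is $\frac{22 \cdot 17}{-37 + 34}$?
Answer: $- \frac{374}{3} \approx -124.67$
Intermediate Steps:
$\frac{22 \cdot 17}{-37 + 34} = \frac{374}{-3} = 374 \left(- \frac{1}{3}\right) = - \frac{374}{3}$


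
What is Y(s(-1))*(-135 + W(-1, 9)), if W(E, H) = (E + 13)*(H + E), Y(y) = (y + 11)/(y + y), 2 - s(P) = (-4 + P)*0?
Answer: -507/4 ≈ -126.75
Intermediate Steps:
s(P) = 2 (s(P) = 2 - (-4 + P)*0 = 2 - 1*0 = 2 + 0 = 2)
Y(y) = (11 + y)/(2*y) (Y(y) = (11 + y)/((2*y)) = (11 + y)*(1/(2*y)) = (11 + y)/(2*y))
W(E, H) = (13 + E)*(E + H)
Y(s(-1))*(-135 + W(-1, 9)) = ((½)*(11 + 2)/2)*(-135 + ((-1)² + 13*(-1) + 13*9 - 1*9)) = ((½)*(½)*13)*(-135 + (1 - 13 + 117 - 9)) = 13*(-135 + 96)/4 = (13/4)*(-39) = -507/4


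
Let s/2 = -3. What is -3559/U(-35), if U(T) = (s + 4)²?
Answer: -3559/4 ≈ -889.75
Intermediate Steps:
s = -6 (s = 2*(-3) = -6)
U(T) = 4 (U(T) = (-6 + 4)² = (-2)² = 4)
-3559/U(-35) = -3559/4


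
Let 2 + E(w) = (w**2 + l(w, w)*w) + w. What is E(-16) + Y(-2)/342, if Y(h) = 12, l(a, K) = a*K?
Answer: -219904/57 ≈ -3858.0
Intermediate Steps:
l(a, K) = K*a
E(w) = -2 + w + w**2 + w**3 (E(w) = -2 + ((w**2 + (w*w)*w) + w) = -2 + ((w**2 + w**2*w) + w) = -2 + ((w**2 + w**3) + w) = -2 + (w + w**2 + w**3) = -2 + w + w**2 + w**3)
E(-16) + Y(-2)/342 = (-2 - 16 + (-16)**2 + (-16)**3) + 12/342 = (-2 - 16 + 256 - 4096) + 12*(1/342) = -3858 + 2/57 = -219904/57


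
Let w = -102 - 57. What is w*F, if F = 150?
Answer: -23850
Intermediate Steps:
w = -159
w*F = -159*150 = -23850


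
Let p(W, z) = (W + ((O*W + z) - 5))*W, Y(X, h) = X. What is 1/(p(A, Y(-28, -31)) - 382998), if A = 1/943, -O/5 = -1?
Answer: -889249/340580619615 ≈ -2.6110e-6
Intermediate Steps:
O = 5 (O = -5*(-1) = 5)
A = 1/943 ≈ 0.0010604
p(W, z) = W*(-5 + z + 6*W) (p(W, z) = (W + ((5*W + z) - 5))*W = (W + ((z + 5*W) - 5))*W = (W + (-5 + z + 5*W))*W = (-5 + z + 6*W)*W = W*(-5 + z + 6*W))
1/(p(A, Y(-28, -31)) - 382998) = 1/((-5 - 28 + 6*(1/943))/943 - 382998) = 1/((-5 - 28 + 6/943)/943 - 382998) = 1/((1/943)*(-31113/943) - 382998) = 1/(-31113/889249 - 382998) = 1/(-340580619615/889249) = -889249/340580619615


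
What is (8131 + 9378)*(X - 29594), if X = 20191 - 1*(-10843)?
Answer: 25212960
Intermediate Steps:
X = 31034 (X = 20191 + 10843 = 31034)
(8131 + 9378)*(X - 29594) = (8131 + 9378)*(31034 - 29594) = 17509*1440 = 25212960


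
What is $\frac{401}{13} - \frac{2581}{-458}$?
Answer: $\frac{217211}{5954} \approx 36.482$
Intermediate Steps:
$\frac{401}{13} - \frac{2581}{-458} = 401 \cdot \frac{1}{13} - - \frac{2581}{458} = \frac{401}{13} + \frac{2581}{458} = \frac{217211}{5954}$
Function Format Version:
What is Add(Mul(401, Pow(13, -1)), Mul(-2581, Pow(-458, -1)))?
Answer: Rational(217211, 5954) ≈ 36.482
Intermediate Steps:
Add(Mul(401, Pow(13, -1)), Mul(-2581, Pow(-458, -1))) = Add(Mul(401, Rational(1, 13)), Mul(-2581, Rational(-1, 458))) = Add(Rational(401, 13), Rational(2581, 458)) = Rational(217211, 5954)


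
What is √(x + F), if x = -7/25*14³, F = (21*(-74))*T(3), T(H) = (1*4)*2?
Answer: 2*I*√82502/5 ≈ 114.89*I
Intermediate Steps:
T(H) = 8 (T(H) = 4*2 = 8)
F = -12432 (F = (21*(-74))*8 = -1554*8 = -12432)
x = -19208/25 (x = -7*1/25*2744 = -7/25*2744 = -19208/25 ≈ -768.32)
√(x + F) = √(-19208/25 - 12432) = √(-330008/25) = 2*I*√82502/5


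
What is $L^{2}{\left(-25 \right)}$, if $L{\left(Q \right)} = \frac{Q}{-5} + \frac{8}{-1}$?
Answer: $9$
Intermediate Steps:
$L{\left(Q \right)} = -8 - \frac{Q}{5}$ ($L{\left(Q \right)} = Q \left(- \frac{1}{5}\right) + 8 \left(-1\right) = - \frac{Q}{5} - 8 = -8 - \frac{Q}{5}$)
$L^{2}{\left(-25 \right)} = \left(-8 - -5\right)^{2} = \left(-8 + 5\right)^{2} = \left(-3\right)^{2} = 9$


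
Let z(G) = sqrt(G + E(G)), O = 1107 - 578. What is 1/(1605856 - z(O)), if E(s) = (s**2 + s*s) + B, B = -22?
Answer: 229408/368396133221 + sqrt(560189)/2578772932547 ≈ 6.2301e-7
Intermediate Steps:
E(s) = -22 + 2*s**2 (E(s) = (s**2 + s*s) - 22 = (s**2 + s**2) - 22 = 2*s**2 - 22 = -22 + 2*s**2)
O = 529
z(G) = sqrt(-22 + G + 2*G**2) (z(G) = sqrt(G + (-22 + 2*G**2)) = sqrt(-22 + G + 2*G**2))
1/(1605856 - z(O)) = 1/(1605856 - sqrt(-22 + 529 + 2*529**2)) = 1/(1605856 - sqrt(-22 + 529 + 2*279841)) = 1/(1605856 - sqrt(-22 + 529 + 559682)) = 1/(1605856 - sqrt(560189))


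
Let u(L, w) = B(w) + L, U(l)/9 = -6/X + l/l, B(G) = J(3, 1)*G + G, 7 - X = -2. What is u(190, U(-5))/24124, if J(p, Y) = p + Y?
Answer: 205/24124 ≈ 0.0084978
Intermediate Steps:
X = 9 (X = 7 - 1*(-2) = 7 + 2 = 9)
J(p, Y) = Y + p
B(G) = 5*G (B(G) = (1 + 3)*G + G = 4*G + G = 5*G)
U(l) = 3 (U(l) = 9*(-6/9 + l/l) = 9*(-6*⅑ + 1) = 9*(-⅔ + 1) = 9*(⅓) = 3)
u(L, w) = L + 5*w (u(L, w) = 5*w + L = L + 5*w)
u(190, U(-5))/24124 = (190 + 5*3)/24124 = (190 + 15)*(1/24124) = 205*(1/24124) = 205/24124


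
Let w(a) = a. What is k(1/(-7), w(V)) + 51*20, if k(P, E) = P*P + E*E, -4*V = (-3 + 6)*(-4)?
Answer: 50422/49 ≈ 1029.0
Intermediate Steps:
V = 3 (V = -(-3 + 6)*(-4)/4 = -3*(-4)/4 = -¼*(-12) = 3)
k(P, E) = E² + P² (k(P, E) = P² + E² = E² + P²)
k(1/(-7), w(V)) + 51*20 = (3² + (1/(-7))²) + 51*20 = (9 + (-⅐)²) + 1020 = (9 + 1/49) + 1020 = 442/49 + 1020 = 50422/49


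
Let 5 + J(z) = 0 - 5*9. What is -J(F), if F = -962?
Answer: 50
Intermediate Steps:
J(z) = -50 (J(z) = -5 + (0 - 5*9) = -5 + (0 - 45) = -5 - 45 = -50)
-J(F) = -1*(-50) = 50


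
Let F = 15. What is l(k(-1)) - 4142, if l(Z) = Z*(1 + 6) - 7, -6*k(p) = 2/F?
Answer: -186712/45 ≈ -4149.2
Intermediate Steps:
k(p) = -1/45 (k(p) = -1/(3*15) = -⅙*2/15 = -1/45)
l(Z) = -7 + 7*Z (l(Z) = Z*7 - 7 = 7*Z - 7 = -7 + 7*Z)
l(k(-1)) - 4142 = (-7 + 7*(-1/45)) - 4142 = (-7 - 7/45) - 4142 = -322/45 - 4142 = -186712/45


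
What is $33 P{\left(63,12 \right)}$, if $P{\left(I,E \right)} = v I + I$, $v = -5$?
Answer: $-8316$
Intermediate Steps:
$P{\left(I,E \right)} = - 4 I$ ($P{\left(I,E \right)} = - 5 I + I = - 4 I$)
$33 P{\left(63,12 \right)} = 33 \left(\left(-4\right) 63\right) = 33 \left(-252\right) = -8316$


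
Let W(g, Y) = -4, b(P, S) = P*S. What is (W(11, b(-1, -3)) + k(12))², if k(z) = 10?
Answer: 36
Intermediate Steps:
(W(11, b(-1, -3)) + k(12))² = (-4 + 10)² = 6² = 36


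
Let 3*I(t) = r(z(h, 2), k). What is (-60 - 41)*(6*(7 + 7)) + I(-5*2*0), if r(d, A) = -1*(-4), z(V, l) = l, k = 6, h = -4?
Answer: -25448/3 ≈ -8482.7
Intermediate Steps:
r(d, A) = 4
I(t) = 4/3 (I(t) = (1/3)*4 = 4/3)
(-60 - 41)*(6*(7 + 7)) + I(-5*2*0) = (-60 - 41)*(6*(7 + 7)) + 4/3 = -606*14 + 4/3 = -101*84 + 4/3 = -8484 + 4/3 = -25448/3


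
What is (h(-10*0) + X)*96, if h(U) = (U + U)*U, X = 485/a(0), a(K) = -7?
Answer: -46560/7 ≈ -6651.4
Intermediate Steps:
X = -485/7 (X = 485/(-7) = 485*(-⅐) = -485/7 ≈ -69.286)
h(U) = 2*U² (h(U) = (2*U)*U = 2*U²)
(h(-10*0) + X)*96 = (2*(-10*0)² - 485/7)*96 = (2*(-5*0)² - 485/7)*96 = (2*0² - 485/7)*96 = (2*0 - 485/7)*96 = (0 - 485/7)*96 = -485/7*96 = -46560/7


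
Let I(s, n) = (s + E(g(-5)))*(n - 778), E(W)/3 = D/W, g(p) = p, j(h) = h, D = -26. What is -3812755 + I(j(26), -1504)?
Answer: -19538431/5 ≈ -3.9077e+6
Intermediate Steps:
E(W) = -78/W (E(W) = 3*(-26/W) = -78/W)
I(s, n) = (-778 + n)*(78/5 + s) (I(s, n) = (s - 78/(-5))*(n - 778) = (s - 78*(-1/5))*(-778 + n) = (s + 78/5)*(-778 + n) = (78/5 + s)*(-778 + n) = (-778 + n)*(78/5 + s))
-3812755 + I(j(26), -1504) = -3812755 + (-60684/5 - 778*26 + (78/5)*(-1504) - 1504*26) = -3812755 + (-60684/5 - 20228 - 117312/5 - 39104) = -3812755 - 474656/5 = -19538431/5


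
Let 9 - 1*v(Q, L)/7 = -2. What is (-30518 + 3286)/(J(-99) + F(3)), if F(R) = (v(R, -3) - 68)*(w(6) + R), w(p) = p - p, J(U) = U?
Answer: 3404/9 ≈ 378.22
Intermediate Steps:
v(Q, L) = 77 (v(Q, L) = 63 - 7*(-2) = 63 + 14 = 77)
w(p) = 0
F(R) = 9*R (F(R) = (77 - 68)*(0 + R) = 9*R)
(-30518 + 3286)/(J(-99) + F(3)) = (-30518 + 3286)/(-99 + 9*3) = -27232/(-99 + 27) = -27232/(-72) = -27232*(-1/72) = 3404/9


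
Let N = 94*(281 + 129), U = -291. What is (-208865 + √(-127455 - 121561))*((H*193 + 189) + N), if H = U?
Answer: 3641352410 - 34868*I*√62254 ≈ 3.6414e+9 - 8.6998e+6*I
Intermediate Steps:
N = 38540 (N = 94*410 = 38540)
H = -291
(-208865 + √(-127455 - 121561))*((H*193 + 189) + N) = (-208865 + √(-127455 - 121561))*((-291*193 + 189) + 38540) = (-208865 + √(-249016))*((-56163 + 189) + 38540) = (-208865 + 2*I*√62254)*(-55974 + 38540) = (-208865 + 2*I*√62254)*(-17434) = 3641352410 - 34868*I*√62254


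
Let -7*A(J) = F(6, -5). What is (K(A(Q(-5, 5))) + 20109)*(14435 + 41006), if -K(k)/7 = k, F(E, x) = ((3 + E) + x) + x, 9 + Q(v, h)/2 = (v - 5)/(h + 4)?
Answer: 1114807628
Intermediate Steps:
Q(v, h) = -18 + 2*(-5 + v)/(4 + h) (Q(v, h) = -18 + 2*((v - 5)/(h + 4)) = -18 + 2*((-5 + v)/(4 + h)) = -18 + 2*(-5 + v)/(4 + h))
F(E, x) = 3 + E + 2*x (F(E, x) = (3 + E + x) + x = 3 + E + 2*x)
A(J) = ⅐ (A(J) = -(3 + 6 + 2*(-5))/7 = -(3 + 6 - 10)/7 = -⅐*(-1) = ⅐)
K(k) = -7*k
(K(A(Q(-5, 5))) + 20109)*(14435 + 41006) = (-7*⅐ + 20109)*(14435 + 41006) = (-1 + 20109)*55441 = 20108*55441 = 1114807628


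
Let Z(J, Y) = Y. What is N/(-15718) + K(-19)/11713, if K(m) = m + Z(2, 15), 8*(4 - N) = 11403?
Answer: 132685547/1472839472 ≈ 0.090088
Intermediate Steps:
N = -11371/8 (N = 4 - ⅛*11403 = 4 - 11403/8 = -11371/8 ≈ -1421.4)
K(m) = 15 + m (K(m) = m + 15 = 15 + m)
N/(-15718) + K(-19)/11713 = -11371/8/(-15718) + (15 - 19)/11713 = -11371/8*(-1/15718) - 4*1/11713 = 11371/125744 - 4/11713 = 132685547/1472839472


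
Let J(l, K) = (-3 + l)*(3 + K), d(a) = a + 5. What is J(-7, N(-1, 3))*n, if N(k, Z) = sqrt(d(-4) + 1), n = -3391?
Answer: 101730 + 33910*sqrt(2) ≈ 1.4969e+5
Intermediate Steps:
d(a) = 5 + a
N(k, Z) = sqrt(2) (N(k, Z) = sqrt((5 - 4) + 1) = sqrt(1 + 1) = sqrt(2))
J(-7, N(-1, 3))*n = (-9 - 3*sqrt(2) + 3*(-7) + sqrt(2)*(-7))*(-3391) = (-9 - 3*sqrt(2) - 21 - 7*sqrt(2))*(-3391) = (-30 - 10*sqrt(2))*(-3391) = 101730 + 33910*sqrt(2)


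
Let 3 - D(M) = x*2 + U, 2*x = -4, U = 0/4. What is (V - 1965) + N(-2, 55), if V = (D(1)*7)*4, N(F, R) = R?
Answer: -1714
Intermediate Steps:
U = 0 (U = 0*(1/4) = 0)
x = -2 (x = (1/2)*(-4) = -2)
D(M) = 7 (D(M) = 3 - (-2*2 + 0) = 3 - (-4 + 0) = 3 - 1*(-4) = 3 + 4 = 7)
V = 196 (V = (7*7)*4 = 49*4 = 196)
(V - 1965) + N(-2, 55) = (196 - 1965) + 55 = -1769 + 55 = -1714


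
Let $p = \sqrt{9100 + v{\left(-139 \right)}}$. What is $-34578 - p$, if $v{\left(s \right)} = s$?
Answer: $-34578 - \sqrt{8961} \approx -34673.0$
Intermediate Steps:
$p = \sqrt{8961}$ ($p = \sqrt{9100 - 139} = \sqrt{8961} \approx 94.663$)
$-34578 - p = -34578 - \sqrt{8961}$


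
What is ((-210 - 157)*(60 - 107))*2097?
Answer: 36171153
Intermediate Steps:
((-210 - 157)*(60 - 107))*2097 = -367*(-47)*2097 = 17249*2097 = 36171153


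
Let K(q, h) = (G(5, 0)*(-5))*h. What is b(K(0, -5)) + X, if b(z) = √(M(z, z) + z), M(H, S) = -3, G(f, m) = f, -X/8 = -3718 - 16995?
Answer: 165704 + √122 ≈ 1.6572e+5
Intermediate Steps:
X = 165704 (X = -8*(-3718 - 16995) = -8*(-20713) = 165704)
K(q, h) = -25*h (K(q, h) = (5*(-5))*h = -25*h)
b(z) = √(-3 + z)
b(K(0, -5)) + X = √(-3 - 25*(-5)) + 165704 = √(-3 + 125) + 165704 = √122 + 165704 = 165704 + √122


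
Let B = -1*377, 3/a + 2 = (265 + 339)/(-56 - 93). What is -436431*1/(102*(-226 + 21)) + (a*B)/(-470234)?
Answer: 752476223683/36052840780 ≈ 20.871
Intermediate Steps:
a = -447/902 (a = 3/(-2 + (265 + 339)/(-56 - 93)) = 3/(-2 + 604/(-149)) = 3/(-2 + 604*(-1/149)) = 3/(-2 - 604/149) = 3/(-902/149) = 3*(-149/902) = -447/902 ≈ -0.49557)
B = -377
-436431*1/(102*(-226 + 21)) + (a*B)/(-470234) = -436431*1/(102*(-226 + 21)) - 447/902*(-377)/(-470234) = -436431/((-205*102)) + (168519/902)*(-1/470234) = -436431/(-20910) - 168519/424151068 = -436431*(-1/20910) - 168519/424151068 = 145477/6970 - 168519/424151068 = 752476223683/36052840780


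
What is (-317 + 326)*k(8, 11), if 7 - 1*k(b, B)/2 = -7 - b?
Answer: 396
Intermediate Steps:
k(b, B) = 28 + 2*b (k(b, B) = 14 - 2*(-7 - b) = 14 + (14 + 2*b) = 28 + 2*b)
(-317 + 326)*k(8, 11) = (-317 + 326)*(28 + 2*8) = 9*(28 + 16) = 9*44 = 396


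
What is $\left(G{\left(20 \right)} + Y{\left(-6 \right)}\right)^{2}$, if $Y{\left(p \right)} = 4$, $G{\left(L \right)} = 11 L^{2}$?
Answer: $19395216$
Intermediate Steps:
$\left(G{\left(20 \right)} + Y{\left(-6 \right)}\right)^{2} = \left(11 \cdot 20^{2} + 4\right)^{2} = \left(11 \cdot 400 + 4\right)^{2} = \left(4400 + 4\right)^{2} = 4404^{2} = 19395216$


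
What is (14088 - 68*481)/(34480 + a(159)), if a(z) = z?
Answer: -18620/34639 ≈ -0.53754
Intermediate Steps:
(14088 - 68*481)/(34480 + a(159)) = (14088 - 68*481)/(34480 + 159) = (14088 - 32708)/34639 = -18620*1/34639 = -18620/34639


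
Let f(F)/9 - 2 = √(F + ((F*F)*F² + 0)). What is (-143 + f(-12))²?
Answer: 1694269 - 4500*√5181 ≈ 1.3704e+6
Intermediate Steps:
f(F) = 18 + 9*√(F + F⁴) (f(F) = 18 + 9*√(F + ((F*F)*F² + 0)) = 18 + 9*√(F + (F²*F² + 0)) = 18 + 9*√(F + (F⁴ + 0)) = 18 + 9*√(F + F⁴))
(-143 + f(-12))² = (-143 + (18 + 9*√(-12 + (-12)⁴)))² = (-143 + (18 + 9*√(-12 + 20736)))² = (-143 + (18 + 9*√20724))² = (-143 + (18 + 9*(2*√5181)))² = (-143 + (18 + 18*√5181))² = (-125 + 18*√5181)²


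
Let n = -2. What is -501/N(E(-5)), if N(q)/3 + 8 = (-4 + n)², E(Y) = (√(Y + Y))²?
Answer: -167/28 ≈ -5.9643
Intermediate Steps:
E(Y) = 2*Y (E(Y) = (√(2*Y))² = (√2*√Y)² = 2*Y)
N(q) = 84 (N(q) = -24 + 3*(-4 - 2)² = -24 + 3*(-6)² = -24 + 3*36 = -24 + 108 = 84)
-501/N(E(-5)) = -501/84 = -501*1/84 = -167/28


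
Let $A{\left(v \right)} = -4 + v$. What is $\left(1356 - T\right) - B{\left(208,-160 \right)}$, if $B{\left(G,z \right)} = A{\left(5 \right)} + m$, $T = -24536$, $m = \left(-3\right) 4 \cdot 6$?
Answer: $25963$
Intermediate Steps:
$m = -72$ ($m = \left(-12\right) 6 = -72$)
$B{\left(G,z \right)} = -71$ ($B{\left(G,z \right)} = \left(-4 + 5\right) - 72 = 1 - 72 = -71$)
$\left(1356 - T\right) - B{\left(208,-160 \right)} = \left(1356 - -24536\right) - -71 = \left(1356 + 24536\right) + 71 = 25892 + 71 = 25963$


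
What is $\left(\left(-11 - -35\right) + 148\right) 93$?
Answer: $15996$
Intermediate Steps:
$\left(\left(-11 - -35\right) + 148\right) 93 = \left(\left(-11 + 35\right) + 148\right) 93 = \left(24 + 148\right) 93 = 172 \cdot 93 = 15996$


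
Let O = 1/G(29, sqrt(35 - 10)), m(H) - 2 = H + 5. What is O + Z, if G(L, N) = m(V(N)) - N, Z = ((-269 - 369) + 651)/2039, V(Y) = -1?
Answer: 2052/2039 ≈ 1.0064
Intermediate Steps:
m(H) = 7 + H (m(H) = 2 + (H + 5) = 2 + (5 + H) = 7 + H)
Z = 13/2039 (Z = (-638 + 651)*(1/2039) = 13*(1/2039) = 13/2039 ≈ 0.0063757)
G(L, N) = 6 - N (G(L, N) = (7 - 1) - N = 6 - N)
O = 1 (O = 1/(6 - sqrt(35 - 10)) = 1/(6 - sqrt(25)) = 1/(6 - 1*5) = 1/(6 - 5) = 1/1 = 1)
O + Z = 1 + 13/2039 = 2052/2039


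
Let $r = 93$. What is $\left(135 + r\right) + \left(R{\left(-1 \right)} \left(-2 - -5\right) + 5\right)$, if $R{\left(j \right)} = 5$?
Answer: $248$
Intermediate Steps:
$\left(135 + r\right) + \left(R{\left(-1 \right)} \left(-2 - -5\right) + 5\right) = \left(135 + 93\right) + \left(5 \left(-2 - -5\right) + 5\right) = 228 + \left(5 \left(-2 + 5\right) + 5\right) = 228 + \left(5 \cdot 3 + 5\right) = 228 + \left(15 + 5\right) = 228 + 20 = 248$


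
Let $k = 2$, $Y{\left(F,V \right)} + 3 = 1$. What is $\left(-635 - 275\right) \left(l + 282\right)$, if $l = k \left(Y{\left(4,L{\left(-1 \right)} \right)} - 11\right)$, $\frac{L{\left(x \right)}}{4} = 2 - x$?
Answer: $-232960$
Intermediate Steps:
$L{\left(x \right)} = 8 - 4 x$ ($L{\left(x \right)} = 4 \left(2 - x\right) = 8 - 4 x$)
$Y{\left(F,V \right)} = -2$ ($Y{\left(F,V \right)} = -3 + 1 = -2$)
$l = -26$ ($l = 2 \left(-2 - 11\right) = 2 \left(-13\right) = -26$)
$\left(-635 - 275\right) \left(l + 282\right) = \left(-635 - 275\right) \left(-26 + 282\right) = \left(-910\right) 256 = -232960$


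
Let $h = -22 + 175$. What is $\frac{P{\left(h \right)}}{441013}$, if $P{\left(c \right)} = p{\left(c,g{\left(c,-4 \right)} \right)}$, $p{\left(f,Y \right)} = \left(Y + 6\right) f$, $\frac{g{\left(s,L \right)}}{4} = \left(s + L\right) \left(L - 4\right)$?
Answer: $- \frac{728586}{441013} \approx -1.6521$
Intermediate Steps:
$h = 153$
$g{\left(s,L \right)} = 4 \left(-4 + L\right) \left(L + s\right)$ ($g{\left(s,L \right)} = 4 \left(s + L\right) \left(L - 4\right) = 4 \left(L + s\right) \left(-4 + L\right) = 4 \left(-4 + L\right) \left(L + s\right)$)
$p{\left(f,Y \right)} = f \left(6 + Y\right)$ ($p{\left(f,Y \right)} = \left(6 + Y\right) f = f \left(6 + Y\right)$)
$P{\left(c \right)} = c \left(134 - 32 c\right)$ ($P{\left(c \right)} = c \left(6 + \left(\left(-16\right) \left(-4\right) - 16 c + 4 \left(-4\right)^{2} + 4 \left(-4\right) c\right)\right) = c \left(6 + \left(64 - 16 c + 4 \cdot 16 - 16 c\right)\right) = c \left(6 + \left(64 - 16 c + 64 - 16 c\right)\right) = c \left(6 - \left(-128 + 32 c\right)\right) = c \left(134 - 32 c\right)$)
$\frac{P{\left(h \right)}}{441013} = \frac{2 \cdot 153 \left(67 - 2448\right)}{441013} = 2 \cdot 153 \left(67 - 2448\right) \frac{1}{441013} = 2 \cdot 153 \left(-2381\right) \frac{1}{441013} = \left(-728586\right) \frac{1}{441013} = - \frac{728586}{441013}$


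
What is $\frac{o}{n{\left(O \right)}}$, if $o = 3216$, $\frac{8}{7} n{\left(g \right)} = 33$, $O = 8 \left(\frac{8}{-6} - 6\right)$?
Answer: $\frac{8576}{77} \approx 111.38$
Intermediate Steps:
$O = - \frac{176}{3}$ ($O = 8 \left(8 \left(- \frac{1}{6}\right) - 6\right) = 8 \left(- \frac{4}{3} - 6\right) = 8 \left(- \frac{22}{3}\right) = - \frac{176}{3} \approx -58.667$)
$n{\left(g \right)} = \frac{231}{8}$ ($n{\left(g \right)} = \frac{7}{8} \cdot 33 = \frac{231}{8}$)
$\frac{o}{n{\left(O \right)}} = \frac{3216}{\frac{231}{8}} = 3216 \cdot \frac{8}{231} = \frac{8576}{77}$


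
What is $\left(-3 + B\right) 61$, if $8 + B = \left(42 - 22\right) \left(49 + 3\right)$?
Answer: $62769$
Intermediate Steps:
$B = 1032$ ($B = -8 + \left(42 - 22\right) \left(49 + 3\right) = -8 + 20 \cdot 52 = -8 + 1040 = 1032$)
$\left(-3 + B\right) 61 = \left(-3 + 1032\right) 61 = 1029 \cdot 61 = 62769$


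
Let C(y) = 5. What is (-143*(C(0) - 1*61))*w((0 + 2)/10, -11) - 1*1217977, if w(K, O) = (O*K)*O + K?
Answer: -5112909/5 ≈ -1.0226e+6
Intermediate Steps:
w(K, O) = K + K*O**2 (w(K, O) = (K*O)*O + K = K*O**2 + K = K + K*O**2)
(-143*(C(0) - 1*61))*w((0 + 2)/10, -11) - 1*1217977 = (-143*(5 - 1*61))*(((0 + 2)/10)*(1 + (-11)**2)) - 1*1217977 = (-143*(5 - 61))*((2*(1/10))*(1 + 121)) - 1217977 = (-143*(-56))*((1/5)*122) - 1217977 = 8008*(122/5) - 1217977 = 976976/5 - 1217977 = -5112909/5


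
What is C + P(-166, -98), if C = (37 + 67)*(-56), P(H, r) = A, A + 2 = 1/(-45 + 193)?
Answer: -862247/148 ≈ -5826.0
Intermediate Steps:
A = -295/148 (A = -2 + 1/(-45 + 193) = -2 + 1/148 = -295/148 ≈ -1.9932)
P(H, r) = -295/148
C = -5824 (C = 104*(-56) = -5824)
C + P(-166, -98) = -5824 - 295/148 = -862247/148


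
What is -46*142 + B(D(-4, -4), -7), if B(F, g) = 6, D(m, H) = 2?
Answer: -6526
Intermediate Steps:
-46*142 + B(D(-4, -4), -7) = -46*142 + 6 = -6532 + 6 = -6526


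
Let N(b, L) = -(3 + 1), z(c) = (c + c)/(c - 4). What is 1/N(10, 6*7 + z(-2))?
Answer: -1/4 ≈ -0.25000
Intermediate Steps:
z(c) = 2*c/(-4 + c) (z(c) = (2*c)/(-4 + c) = 2*c/(-4 + c))
N(b, L) = -4 (N(b, L) = -1*4 = -4)
1/N(10, 6*7 + z(-2)) = 1/(-4) = -1/4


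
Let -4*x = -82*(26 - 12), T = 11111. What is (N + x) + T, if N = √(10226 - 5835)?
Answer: 11398 + √4391 ≈ 11464.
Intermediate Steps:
x = 287 (x = -(-41)*(26 - 12)/2 = -(-41)*14/2 = -¼*(-1148) = 287)
N = √4391 ≈ 66.265
(N + x) + T = (√4391 + 287) + 11111 = (287 + √4391) + 11111 = 11398 + √4391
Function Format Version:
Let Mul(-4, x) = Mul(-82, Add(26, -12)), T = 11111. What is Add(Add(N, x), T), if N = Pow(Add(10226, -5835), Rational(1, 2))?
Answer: Add(11398, Pow(4391, Rational(1, 2))) ≈ 11464.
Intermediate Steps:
x = 287 (x = Mul(Rational(-1, 4), Mul(-82, Add(26, -12))) = Mul(Rational(-1, 4), Mul(-82, 14)) = Mul(Rational(-1, 4), -1148) = 287)
N = Pow(4391, Rational(1, 2)) ≈ 66.265
Add(Add(N, x), T) = Add(Add(Pow(4391, Rational(1, 2)), 287), 11111) = Add(Add(287, Pow(4391, Rational(1, 2))), 11111) = Add(11398, Pow(4391, Rational(1, 2)))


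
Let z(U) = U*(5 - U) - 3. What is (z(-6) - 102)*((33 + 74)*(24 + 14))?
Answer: -695286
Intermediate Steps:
z(U) = -3 + U*(5 - U)
(z(-6) - 102)*((33 + 74)*(24 + 14)) = ((-3 - 1*(-6)² + 5*(-6)) - 102)*((33 + 74)*(24 + 14)) = ((-3 - 1*36 - 30) - 102)*(107*38) = ((-3 - 36 - 30) - 102)*4066 = (-69 - 102)*4066 = -171*4066 = -695286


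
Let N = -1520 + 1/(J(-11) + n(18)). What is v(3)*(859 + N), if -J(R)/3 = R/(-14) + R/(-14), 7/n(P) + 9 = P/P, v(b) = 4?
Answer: -827796/313 ≈ -2644.7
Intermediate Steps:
n(P) = -7/8 (n(P) = 7/(-9 + P/P) = 7/(-9 + 1) = 7/(-8) = 7*(-⅛) = -7/8)
J(R) = 3*R/7 (J(R) = -3*(R/(-14) + R/(-14)) = -3*(R*(-1/14) + R*(-1/14)) = -3*(-R/14 - R/14) = -(-3)*R/7 = 3*R/7)
N = -475816/313 (N = -1520 + 1/((3/7)*(-11) - 7/8) = -1520 + 1/(-33/7 - 7/8) = -1520 + 1/(-313/56) = -1520 - 56/313 = -475816/313 ≈ -1520.2)
v(3)*(859 + N) = 4*(859 - 475816/313) = 4*(-206949/313) = -827796/313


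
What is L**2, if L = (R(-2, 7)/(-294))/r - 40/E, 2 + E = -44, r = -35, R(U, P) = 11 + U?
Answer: 4715431561/6223632100 ≈ 0.75767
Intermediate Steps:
E = -46 (E = -2 - 44 = -46)
L = 68669/78890 (L = ((11 - 2)/(-294))/(-35) - 40/(-46) = (9*(-1/294))*(-1/35) - 40*(-1/46) = -3/98*(-1/35) + 20/23 = 3/3430 + 20/23 = 68669/78890 ≈ 0.87044)
L**2 = (68669/78890)**2 = 4715431561/6223632100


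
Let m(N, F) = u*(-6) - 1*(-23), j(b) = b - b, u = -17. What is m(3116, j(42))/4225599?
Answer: 125/4225599 ≈ 2.9582e-5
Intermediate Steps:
j(b) = 0
m(N, F) = 125 (m(N, F) = -17*(-6) - 1*(-23) = 102 + 23 = 125)
m(3116, j(42))/4225599 = 125/4225599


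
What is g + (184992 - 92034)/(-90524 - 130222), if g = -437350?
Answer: -16090559343/36791 ≈ -4.3735e+5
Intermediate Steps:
g + (184992 - 92034)/(-90524 - 130222) = -437350 + (184992 - 92034)/(-90524 - 130222) = -437350 + 92958/(-220746) = -437350 + 92958*(-1/220746) = -437350 - 15493/36791 = -16090559343/36791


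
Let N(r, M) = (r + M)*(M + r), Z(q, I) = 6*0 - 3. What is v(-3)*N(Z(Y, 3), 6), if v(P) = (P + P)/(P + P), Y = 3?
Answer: 9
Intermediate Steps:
Z(q, I) = -3 (Z(q, I) = 0 - 3 = -3)
v(P) = 1 (v(P) = (2*P)/((2*P)) = (2*P)*(1/(2*P)) = 1)
N(r, M) = (M + r)² (N(r, M) = (M + r)*(M + r) = (M + r)²)
v(-3)*N(Z(Y, 3), 6) = 1*(6 - 3)² = 1*3² = 1*9 = 9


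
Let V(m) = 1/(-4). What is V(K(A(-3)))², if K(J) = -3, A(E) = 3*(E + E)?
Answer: 1/16 ≈ 0.062500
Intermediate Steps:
A(E) = 6*E (A(E) = 3*(2*E) = 6*E)
V(m) = -¼
V(K(A(-3)))² = (-¼)² = 1/16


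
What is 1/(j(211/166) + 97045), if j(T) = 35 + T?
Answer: 166/16115491 ≈ 1.0301e-5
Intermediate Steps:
1/(j(211/166) + 97045) = 1/((35 + 211/166) + 97045) = 1/(6021/166 + 97045) = 1/(16115491/166) = 166/16115491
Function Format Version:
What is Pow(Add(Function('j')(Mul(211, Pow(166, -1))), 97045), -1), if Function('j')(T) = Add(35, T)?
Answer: Rational(166, 16115491) ≈ 1.0301e-5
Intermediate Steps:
Pow(Add(Function('j')(Mul(211, Pow(166, -1))), 97045), -1) = Pow(Add(Add(35, Mul(211, Pow(166, -1))), 97045), -1) = Pow(Add(Add(35, Mul(211, Rational(1, 166))), 97045), -1) = Pow(Add(Add(35, Rational(211, 166)), 97045), -1) = Pow(Add(Rational(6021, 166), 97045), -1) = Pow(Rational(16115491, 166), -1) = Rational(166, 16115491)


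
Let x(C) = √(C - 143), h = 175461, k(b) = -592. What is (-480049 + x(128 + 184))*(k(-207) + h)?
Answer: -83943415284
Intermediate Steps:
x(C) = √(-143 + C)
(-480049 + x(128 + 184))*(k(-207) + h) = (-480049 + √(-143 + (128 + 184)))*(-592 + 175461) = (-480049 + √(-143 + 312))*174869 = (-480049 + √169)*174869 = (-480049 + 13)*174869 = -480036*174869 = -83943415284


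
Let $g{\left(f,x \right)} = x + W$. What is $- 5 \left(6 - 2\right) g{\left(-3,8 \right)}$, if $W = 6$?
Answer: $-280$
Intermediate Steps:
$g{\left(f,x \right)} = 6 + x$ ($g{\left(f,x \right)} = x + 6 = 6 + x$)
$- 5 \left(6 - 2\right) g{\left(-3,8 \right)} = - 5 \left(6 - 2\right) \left(6 + 8\right) = \left(-5\right) 4 \cdot 14 = \left(-20\right) 14 = -280$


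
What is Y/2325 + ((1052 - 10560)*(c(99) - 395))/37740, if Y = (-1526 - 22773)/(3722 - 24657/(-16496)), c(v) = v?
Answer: 181035568954952/2427734944725 ≈ 74.570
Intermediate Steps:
Y = -400836304/61422769 (Y = -24299/(3722 - 24657*(-1/16496)) = -24299/(3722 + 24657/16496) = -24299/61422769/16496 = -24299*16496/61422769 = -400836304/61422769 ≈ -6.5259)
Y/2325 + ((1052 - 10560)*(c(99) - 395))/37740 = -400836304/61422769/2325 + ((1052 - 10560)*(99 - 395))/37740 = -400836304/61422769*1/2325 - 9508*(-296)*(1/37740) = -400836304/142807937925 + 2814368*(1/37740) = -400836304/142807937925 + 19016/255 = 181035568954952/2427734944725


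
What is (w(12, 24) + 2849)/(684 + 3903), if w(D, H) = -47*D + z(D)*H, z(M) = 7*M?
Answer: 391/417 ≈ 0.93765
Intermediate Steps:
w(D, H) = -47*D + 7*D*H (w(D, H) = -47*D + (7*D)*H = -47*D + 7*D*H)
(w(12, 24) + 2849)/(684 + 3903) = (12*(-47 + 7*24) + 2849)/(684 + 3903) = (12*(-47 + 168) + 2849)/4587 = (12*121 + 2849)*(1/4587) = (1452 + 2849)*(1/4587) = 4301*(1/4587) = 391/417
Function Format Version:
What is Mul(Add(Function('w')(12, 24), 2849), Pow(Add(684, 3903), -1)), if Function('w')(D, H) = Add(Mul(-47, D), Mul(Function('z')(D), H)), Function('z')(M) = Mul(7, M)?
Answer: Rational(391, 417) ≈ 0.93765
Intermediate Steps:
Function('w')(D, H) = Add(Mul(-47, D), Mul(7, D, H)) (Function('w')(D, H) = Add(Mul(-47, D), Mul(Mul(7, D), H)) = Add(Mul(-47, D), Mul(7, D, H)))
Mul(Add(Function('w')(12, 24), 2849), Pow(Add(684, 3903), -1)) = Mul(Add(Mul(12, Add(-47, Mul(7, 24))), 2849), Pow(Add(684, 3903), -1)) = Mul(Add(Mul(12, Add(-47, 168)), 2849), Pow(4587, -1)) = Mul(Add(Mul(12, 121), 2849), Rational(1, 4587)) = Mul(Add(1452, 2849), Rational(1, 4587)) = Mul(4301, Rational(1, 4587)) = Rational(391, 417)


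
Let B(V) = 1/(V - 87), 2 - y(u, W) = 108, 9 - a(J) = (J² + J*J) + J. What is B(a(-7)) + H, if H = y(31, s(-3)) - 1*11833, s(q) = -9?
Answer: -2017692/169 ≈ -11939.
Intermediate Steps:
a(J) = 9 - J - 2*J² (a(J) = 9 - ((J² + J*J) + J) = 9 - ((J² + J²) + J) = 9 - (2*J² + J) = 9 - (J + 2*J²) = 9 + (-J - 2*J²) = 9 - J - 2*J²)
y(u, W) = -106 (y(u, W) = 2 - 1*108 = 2 - 108 = -106)
B(V) = 1/(-87 + V)
H = -11939 (H = -106 - 1*11833 = -106 - 11833 = -11939)
B(a(-7)) + H = 1/(-87 + (9 - 1*(-7) - 2*(-7)²)) - 11939 = 1/(-87 + (9 + 7 - 2*49)) - 11939 = 1/(-87 + (9 + 7 - 98)) - 11939 = 1/(-87 - 82) - 11939 = 1/(-169) - 11939 = -1/169 - 11939 = -2017692/169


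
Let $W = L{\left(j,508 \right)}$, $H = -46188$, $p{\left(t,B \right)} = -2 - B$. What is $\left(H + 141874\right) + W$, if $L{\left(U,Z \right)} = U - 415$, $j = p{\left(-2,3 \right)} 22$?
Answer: $95161$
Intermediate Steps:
$j = -110$ ($j = \left(-2 - 3\right) 22 = \left(-5\right) 22 = -110$)
$L{\left(U,Z \right)} = -415 + U$
$W = -525$ ($W = -415 - 110 = -525$)
$\left(H + 141874\right) + W = \left(-46188 + 141874\right) - 525 = 95686 - 525 = 95161$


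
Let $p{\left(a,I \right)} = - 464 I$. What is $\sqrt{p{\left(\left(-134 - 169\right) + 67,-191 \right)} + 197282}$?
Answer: $\sqrt{285906} \approx 534.7$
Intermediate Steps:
$\sqrt{p{\left(\left(-134 - 169\right) + 67,-191 \right)} + 197282} = \sqrt{\left(-464\right) \left(-191\right) + 197282} = \sqrt{88624 + 197282} = \sqrt{285906}$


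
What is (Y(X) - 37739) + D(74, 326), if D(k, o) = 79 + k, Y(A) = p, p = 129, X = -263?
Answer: -37457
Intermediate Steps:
Y(A) = 129
(Y(X) - 37739) + D(74, 326) = (129 - 37739) + (79 + 74) = -37610 + 153 = -37457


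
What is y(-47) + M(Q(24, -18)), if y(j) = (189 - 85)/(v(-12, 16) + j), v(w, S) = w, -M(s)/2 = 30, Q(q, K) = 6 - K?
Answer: -3644/59 ≈ -61.763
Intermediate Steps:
M(s) = -60 (M(s) = -2*30 = -60)
y(j) = 104/(-12 + j) (y(j) = (189 - 85)/(-12 + j) = 104/(-12 + j))
y(-47) + M(Q(24, -18)) = 104/(-12 - 47) - 60 = 104/(-59) - 60 = 104*(-1/59) - 60 = -104/59 - 60 = -3644/59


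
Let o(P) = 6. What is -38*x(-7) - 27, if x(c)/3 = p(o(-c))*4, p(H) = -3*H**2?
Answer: 49221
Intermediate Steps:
x(c) = -1296 (x(c) = 3*(-3*6**2*4) = 3*(-3*36*4) = 3*(-108*4) = 3*(-432) = -1296)
-38*x(-7) - 27 = -38*(-1296) - 27 = 49248 - 27 = 49221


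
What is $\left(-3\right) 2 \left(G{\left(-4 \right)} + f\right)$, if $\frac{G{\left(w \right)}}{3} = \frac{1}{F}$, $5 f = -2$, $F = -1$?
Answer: $\frac{102}{5} \approx 20.4$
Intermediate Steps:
$f = - \frac{2}{5}$ ($f = \frac{1}{5} \left(-2\right) = - \frac{2}{5} \approx -0.4$)
$G{\left(w \right)} = -3$ ($G{\left(w \right)} = \frac{3}{-1} = 3 \left(-1\right) = -3$)
$\left(-3\right) 2 \left(G{\left(-4 \right)} + f\right) = \left(-3\right) 2 \left(-3 - \frac{2}{5}\right) = \left(-6\right) \left(- \frac{17}{5}\right) = \frac{102}{5}$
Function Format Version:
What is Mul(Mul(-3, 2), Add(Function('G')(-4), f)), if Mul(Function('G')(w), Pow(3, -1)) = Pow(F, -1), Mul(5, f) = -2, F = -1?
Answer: Rational(102, 5) ≈ 20.400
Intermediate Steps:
f = Rational(-2, 5) (f = Mul(Rational(1, 5), -2) = Rational(-2, 5) ≈ -0.40000)
Function('G')(w) = -3 (Function('G')(w) = Mul(3, Pow(-1, -1)) = Mul(3, -1) = -3)
Mul(Mul(-3, 2), Add(Function('G')(-4), f)) = Mul(Mul(-3, 2), Add(-3, Rational(-2, 5))) = Mul(-6, Rational(-17, 5)) = Rational(102, 5)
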